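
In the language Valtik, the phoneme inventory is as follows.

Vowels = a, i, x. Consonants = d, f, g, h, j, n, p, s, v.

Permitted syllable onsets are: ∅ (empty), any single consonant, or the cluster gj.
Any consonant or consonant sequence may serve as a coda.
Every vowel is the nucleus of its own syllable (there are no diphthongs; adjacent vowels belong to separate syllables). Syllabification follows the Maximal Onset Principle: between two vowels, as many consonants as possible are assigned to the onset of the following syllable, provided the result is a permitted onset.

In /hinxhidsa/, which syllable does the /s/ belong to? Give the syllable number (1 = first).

The vowels are i, x, i, a — 4 nuclei, so 4 syllables.
σ1/σ2 boundary: /n/ is a single consonant, so it becomes the next onset.
σ2/σ3 boundary: /h/ → onset of the next syllable (single consonants are always licit onsets).
σ3/σ4 boundary: /ds/ splits as /d/ + /s/ (/s/ is the longest suffix that is a licit onset).
Result: hi.nx.hid.sa.
The /s/ is in the onset of syllable 4 (/sa/).

4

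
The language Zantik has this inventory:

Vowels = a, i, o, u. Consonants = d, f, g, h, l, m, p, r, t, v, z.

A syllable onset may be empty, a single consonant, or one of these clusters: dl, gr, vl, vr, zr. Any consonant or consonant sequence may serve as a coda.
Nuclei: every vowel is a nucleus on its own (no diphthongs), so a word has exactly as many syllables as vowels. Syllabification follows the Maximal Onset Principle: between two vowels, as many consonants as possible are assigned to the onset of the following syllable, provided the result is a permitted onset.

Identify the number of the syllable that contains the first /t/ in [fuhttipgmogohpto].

1

Nuclei (vowels): u, i, o, o, o → 5 syllables.
V1 /u/ – V2 /i/: /htt/ — longest licit onset from the right is /t/, leaving /ht/ as coda.
V2 /i/ – V3 /o/: /pgm/; trying suffixes from longest down, /m/ is the first permitted one, so coda /pg/ | onset /m/.
V3 /o/ – V4 /o/: /g/ → onset of the next syllable (single consonants are always licit onsets).
V4 /o/ – V5 /o/: /hpt/; trying suffixes from longest down, /t/ is the first permitted one, so coda /hp/ | onset /t/.
So the parse is fuht.tipg.mo.gohp.to.
The first /t/ is in the coda of syllable 1 (/fuht/).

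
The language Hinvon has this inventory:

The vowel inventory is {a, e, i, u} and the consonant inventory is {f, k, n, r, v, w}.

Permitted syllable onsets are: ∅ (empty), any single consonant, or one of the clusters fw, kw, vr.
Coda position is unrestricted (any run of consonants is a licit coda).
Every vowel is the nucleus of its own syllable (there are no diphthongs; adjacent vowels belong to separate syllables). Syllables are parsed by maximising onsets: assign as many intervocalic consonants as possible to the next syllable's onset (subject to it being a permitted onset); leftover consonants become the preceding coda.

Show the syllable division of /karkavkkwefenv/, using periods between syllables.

kar.kavk.kwe.fenv

Nuclei (vowels): a, a, e, e → 4 syllables.
/a…a/ gap (V1→V2): /rk/ splits as /r/ + /k/ (/k/ is the longest suffix that is a licit onset).
/a…e/ gap (V2→V3): /vkkw/ splits as /vk/ + /kw/ (/kw/ is the longest suffix that is a licit onset).
/e…e/ gap (V3→V4): /f/ → onset of the next syllable (single consonants are always licit onsets).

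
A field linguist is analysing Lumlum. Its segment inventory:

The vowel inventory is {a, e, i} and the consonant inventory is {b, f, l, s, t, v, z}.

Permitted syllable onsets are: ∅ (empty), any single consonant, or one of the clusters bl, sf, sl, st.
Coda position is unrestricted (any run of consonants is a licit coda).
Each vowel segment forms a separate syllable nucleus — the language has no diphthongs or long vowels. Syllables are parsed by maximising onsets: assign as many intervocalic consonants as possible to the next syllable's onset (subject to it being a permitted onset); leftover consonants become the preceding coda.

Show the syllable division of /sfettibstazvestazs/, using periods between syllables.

Nuclei (vowels): e, i, a, e, a → 5 syllables.
/e…i/ gap (V1→V2): /tt/ splits as /t/ + /t/ (/t/ is the longest suffix that is a licit onset).
/i…a/ gap (V2→V3): cluster /bst/ — the longest permitted-onset suffix is /st/; onset = /st/, preceding coda = /b/.
/a…e/ gap (V3→V4): /zv/ splits as /z/ + /v/ (/v/ is the longest suffix that is a licit onset).
/e…a/ gap (V4→V5): /st/ is a licit onset in full, so it all attaches to the next syllable.

sfet.tib.staz.ve.stazs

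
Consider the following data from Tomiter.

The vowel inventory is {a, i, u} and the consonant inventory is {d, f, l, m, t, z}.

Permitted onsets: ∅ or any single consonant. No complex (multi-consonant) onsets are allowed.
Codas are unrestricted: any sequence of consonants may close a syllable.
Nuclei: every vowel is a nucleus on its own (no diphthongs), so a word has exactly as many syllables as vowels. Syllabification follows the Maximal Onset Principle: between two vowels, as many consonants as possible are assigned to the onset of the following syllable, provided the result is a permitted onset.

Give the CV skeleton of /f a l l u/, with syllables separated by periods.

Vowels present: a, u; each is a nucleus, giving 2 syllables.
V1 /a/ – V2 /u/: /ll/; trying suffixes from longest down, /l/ is the first permitted one, so coda /l/ | onset /l/.
So the parse is fal.lu.
Mapping each syllable to C/V: /fal/ → CVC, /lu/ → CV.

CVC.CV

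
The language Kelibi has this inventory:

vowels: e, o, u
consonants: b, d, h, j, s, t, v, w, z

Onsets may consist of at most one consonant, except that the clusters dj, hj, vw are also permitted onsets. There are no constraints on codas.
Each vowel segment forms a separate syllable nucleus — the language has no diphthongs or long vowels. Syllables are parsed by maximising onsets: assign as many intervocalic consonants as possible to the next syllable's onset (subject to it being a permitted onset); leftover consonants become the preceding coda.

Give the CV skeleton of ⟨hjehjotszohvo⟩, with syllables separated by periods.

CCV.CCVCC.CVC.CV

Nuclei (vowels): e, o, o, o → 4 syllables.
V1 /e/ – V2 /o/: /hj/ — entire cluster is a permitted onset → onset /hj/, coda ∅.
V2 /o/ – V3 /o/: cluster /tsz/ — the longest permitted-onset suffix is /z/; onset = /z/, preceding coda = /ts/.
V3 /o/ – V4 /o/: cluster /hv/ — the longest permitted-onset suffix is /v/; onset = /v/, preceding coda = /h/.
So the parse is hje.hjots.zoh.vo.
Mapping each syllable to C/V: /hje/ → CCV, /hjots/ → CCVCC, /zoh/ → CVC, /vo/ → CV.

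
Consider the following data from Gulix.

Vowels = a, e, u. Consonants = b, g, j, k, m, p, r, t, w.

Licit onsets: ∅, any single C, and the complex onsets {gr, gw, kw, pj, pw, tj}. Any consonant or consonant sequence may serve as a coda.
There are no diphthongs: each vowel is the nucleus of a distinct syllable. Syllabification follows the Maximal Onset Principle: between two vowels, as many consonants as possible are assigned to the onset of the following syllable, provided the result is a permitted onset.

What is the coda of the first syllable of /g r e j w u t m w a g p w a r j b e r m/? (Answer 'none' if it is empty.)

Vowels present: e, u, a, a, e; each is a nucleus, giving 5 syllables.
σ1/σ2 boundary: cluster /jw/ — the longest permitted-onset suffix is /w/; onset = /w/, preceding coda = /j/.
σ2/σ3 boundary: cluster /tmw/ — the longest permitted-onset suffix is /w/; onset = /w/, preceding coda = /tm/.
σ3/σ4 boundary: cluster /gpw/ — the longest permitted-onset suffix is /pw/; onset = /pw/, preceding coda = /g/.
σ4/σ5 boundary: cluster /rjb/ — the longest permitted-onset suffix is /b/; onset = /b/, preceding coda = /rj/.
Result: grej.wutm.wag.pwarj.berm.
Syllable 1 is /grej/: onset /gr/, nucleus /e/, coda /j/.

j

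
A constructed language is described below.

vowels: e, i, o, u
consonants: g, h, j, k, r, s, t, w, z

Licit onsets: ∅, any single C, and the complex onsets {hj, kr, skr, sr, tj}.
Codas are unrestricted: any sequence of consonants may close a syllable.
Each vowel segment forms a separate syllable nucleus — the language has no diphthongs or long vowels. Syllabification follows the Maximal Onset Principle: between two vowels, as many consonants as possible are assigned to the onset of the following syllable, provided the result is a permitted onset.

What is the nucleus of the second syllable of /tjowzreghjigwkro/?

The vowels are o, e, i, o — 4 nuclei, so 4 syllables.
The second nucleus (vowel 2 from the left) is /e/.

e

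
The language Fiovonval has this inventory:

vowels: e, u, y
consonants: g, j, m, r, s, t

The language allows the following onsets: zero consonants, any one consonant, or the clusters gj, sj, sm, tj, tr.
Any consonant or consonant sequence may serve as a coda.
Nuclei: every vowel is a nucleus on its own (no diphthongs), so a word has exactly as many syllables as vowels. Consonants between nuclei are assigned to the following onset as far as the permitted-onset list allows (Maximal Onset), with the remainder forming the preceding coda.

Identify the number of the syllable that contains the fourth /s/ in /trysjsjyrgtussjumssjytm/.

4

Vowels present: y, y, u, u, y; each is a nucleus, giving 5 syllables.
/y…y/ gap (V1→V2): /sjsj/ — longest licit onset from the right is /sj/, leaving /sj/ as coda.
/y…u/ gap (V2→V3): cluster /rgt/ — the longest permitted-onset suffix is /t/; onset = /t/, preceding coda = /rg/.
/u…u/ gap (V3→V4): cluster /ssj/ — the longest permitted-onset suffix is /sj/; onset = /sj/, preceding coda = /s/.
/u…y/ gap (V4→V5): /mssj/; trying suffixes from longest down, /sj/ is the first permitted one, so coda /ms/ | onset /sj/.
Syllabification: trysj.sjyrg.tus.sjums.sjytm.
The fourth /s/ is in the onset of syllable 4 (/sjums/).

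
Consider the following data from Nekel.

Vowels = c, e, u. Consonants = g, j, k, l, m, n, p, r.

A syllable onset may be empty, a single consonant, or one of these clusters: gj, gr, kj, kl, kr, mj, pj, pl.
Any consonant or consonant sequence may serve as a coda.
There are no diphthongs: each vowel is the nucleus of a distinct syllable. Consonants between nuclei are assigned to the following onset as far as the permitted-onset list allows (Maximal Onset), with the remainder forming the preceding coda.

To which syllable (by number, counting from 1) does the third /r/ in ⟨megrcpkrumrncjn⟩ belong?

3

The vowels are e, c, u, c — 4 nuclei, so 4 syllables.
Between /e/ (V1) and /c/ (V2): /gr/ — entire cluster is a permitted onset → onset /gr/, coda ∅.
Between /c/ (V2) and /u/ (V3): cluster /pkr/ — the longest permitted-onset suffix is /kr/; onset = /kr/, preceding coda = /p/.
Between /u/ (V3) and /c/ (V4): /mrn/ — longest licit onset from the right is /n/, leaving /mr/ as coda.
Result: me.grcp.krumr.ncjn.
The third /r/ is in the coda of syllable 3 (/krumr/).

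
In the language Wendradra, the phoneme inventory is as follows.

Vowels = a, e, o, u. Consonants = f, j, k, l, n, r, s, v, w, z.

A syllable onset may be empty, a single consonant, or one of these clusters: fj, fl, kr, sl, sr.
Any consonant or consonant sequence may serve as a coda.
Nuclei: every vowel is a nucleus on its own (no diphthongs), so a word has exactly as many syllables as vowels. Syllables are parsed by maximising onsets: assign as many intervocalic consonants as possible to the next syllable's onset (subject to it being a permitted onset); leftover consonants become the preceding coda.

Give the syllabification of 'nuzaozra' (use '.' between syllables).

nu.za.oz.ra

The vowels are u, a, o, a — 4 nuclei, so 4 syllables.
Between /u/ (V1) and /a/ (V2): just /z/ — single C goes to the following onset.
Between /a/ (V2) and /o/ (V3): no consonants, so the boundary falls immediately after /a/.
Between /o/ (V3) and /a/ (V4): cluster /zr/ — the longest permitted-onset suffix is /r/; onset = /r/, preceding coda = /z/.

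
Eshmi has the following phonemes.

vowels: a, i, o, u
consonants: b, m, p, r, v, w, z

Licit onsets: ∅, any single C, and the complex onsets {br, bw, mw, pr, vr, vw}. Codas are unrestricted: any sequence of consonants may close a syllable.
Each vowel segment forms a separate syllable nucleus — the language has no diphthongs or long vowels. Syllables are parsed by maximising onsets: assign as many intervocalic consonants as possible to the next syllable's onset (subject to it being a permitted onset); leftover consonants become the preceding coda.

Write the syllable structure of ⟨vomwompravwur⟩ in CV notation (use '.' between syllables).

CV.CCVC.CCV.CCVC

The vowels are o, o, a, u — 4 nuclei, so 4 syllables.
Between /o/ (V1) and /o/ (V2): cluster /mw/ — /mw/ is itself a permitted onset, so the whole cluster goes right; preceding coda = ∅.
Between /o/ (V2) and /a/ (V3): /mpr/ splits as /m/ + /pr/ (/pr/ is the longest suffix that is a licit onset).
Between /a/ (V3) and /u/ (V4): /vw/ is a licit onset in full, so it all attaches to the next syllable.
Putting it together: vo.mwom.pra.vwur.
Mapping each syllable to C/V: /vo/ → CV, /mwom/ → CCVC, /pra/ → CCV, /vwur/ → CCVC.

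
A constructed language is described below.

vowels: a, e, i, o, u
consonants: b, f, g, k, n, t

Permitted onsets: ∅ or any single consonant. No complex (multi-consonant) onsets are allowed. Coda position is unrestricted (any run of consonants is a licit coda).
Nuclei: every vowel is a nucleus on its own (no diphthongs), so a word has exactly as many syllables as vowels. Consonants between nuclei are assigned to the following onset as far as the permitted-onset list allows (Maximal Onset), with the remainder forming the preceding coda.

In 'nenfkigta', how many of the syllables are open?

Nuclei (vowels): e, i, a → 3 syllables.
V1 /e/ – V2 /i/: /nfk/ — longest licit onset from the right is /k/, leaving /nf/ as coda.
V2 /i/ – V3 /a/: /gt/ — longest licit onset from the right is /t/, leaving /g/ as coda.
Putting it together: nenf.kig.ta.
Classifying each syllable: /nenf/ (closed), /kig/ (closed), /ta/ (open).
Open syllables: 1.

1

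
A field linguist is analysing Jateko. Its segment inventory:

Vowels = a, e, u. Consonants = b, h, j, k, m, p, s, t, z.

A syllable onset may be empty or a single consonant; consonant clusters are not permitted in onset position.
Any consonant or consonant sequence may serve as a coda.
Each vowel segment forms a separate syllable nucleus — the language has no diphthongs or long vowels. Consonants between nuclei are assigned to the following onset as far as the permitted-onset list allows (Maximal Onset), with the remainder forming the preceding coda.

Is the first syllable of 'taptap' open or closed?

closed

The vowels are a, a — 2 nuclei, so 2 syllables.
V1 /a/ – V2 /a/: /pt/ — longest licit onset from the right is /t/, leaving /p/ as coda.
So the parse is tap.tap.
Syllable 1 is /tap/ with coda /p/, so it is closed.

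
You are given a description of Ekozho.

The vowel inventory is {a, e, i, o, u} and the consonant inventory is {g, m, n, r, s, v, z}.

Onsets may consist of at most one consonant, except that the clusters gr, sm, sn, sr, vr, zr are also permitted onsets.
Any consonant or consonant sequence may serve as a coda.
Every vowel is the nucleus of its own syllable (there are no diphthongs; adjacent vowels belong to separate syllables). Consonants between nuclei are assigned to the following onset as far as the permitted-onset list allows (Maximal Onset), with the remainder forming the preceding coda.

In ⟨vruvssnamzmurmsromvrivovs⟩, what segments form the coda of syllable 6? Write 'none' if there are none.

vs

Nuclei (vowels): u, a, u, o, i, o → 6 syllables.
σ1/σ2 boundary: /vssn/ splits as /vs/ + /sn/ (/sn/ is the longest suffix that is a licit onset).
σ2/σ3 boundary: /mzm/ splits as /mz/ + /m/ (/m/ is the longest suffix that is a licit onset).
σ3/σ4 boundary: cluster /rmsr/ — the longest permitted-onset suffix is /sr/; onset = /sr/, preceding coda = /rm/.
σ4/σ5 boundary: /mvr/; trying suffixes from longest down, /vr/ is the first permitted one, so coda /m/ | onset /vr/.
σ5/σ6 boundary: /v/ is a single consonant, so it becomes the next onset.
So the parse is vruvs.snamz.murm.srom.vri.vovs.
Syllable 6 is /vovs/: onset /v/, nucleus /o/, coda /vs/.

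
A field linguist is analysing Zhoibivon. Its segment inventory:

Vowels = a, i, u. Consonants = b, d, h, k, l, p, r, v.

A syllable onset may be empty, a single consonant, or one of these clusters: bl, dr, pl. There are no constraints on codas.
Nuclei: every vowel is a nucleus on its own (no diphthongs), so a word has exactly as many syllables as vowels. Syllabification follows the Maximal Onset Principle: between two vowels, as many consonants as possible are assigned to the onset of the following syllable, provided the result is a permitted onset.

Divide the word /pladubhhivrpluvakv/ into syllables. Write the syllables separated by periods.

Vowels present: a, u, i, u, a; each is a nucleus, giving 5 syllables.
σ1/σ2 boundary: /d/ → onset of the next syllable (single consonants are always licit onsets).
σ2/σ3 boundary: /bhh/ — longest licit onset from the right is /h/, leaving /bh/ as coda.
σ3/σ4 boundary: /vrpl/ splits as /vr/ + /pl/ (/pl/ is the longest suffix that is a licit onset).
σ4/σ5 boundary: just /v/ — single C goes to the following onset.

pla.dubh.hivr.plu.vakv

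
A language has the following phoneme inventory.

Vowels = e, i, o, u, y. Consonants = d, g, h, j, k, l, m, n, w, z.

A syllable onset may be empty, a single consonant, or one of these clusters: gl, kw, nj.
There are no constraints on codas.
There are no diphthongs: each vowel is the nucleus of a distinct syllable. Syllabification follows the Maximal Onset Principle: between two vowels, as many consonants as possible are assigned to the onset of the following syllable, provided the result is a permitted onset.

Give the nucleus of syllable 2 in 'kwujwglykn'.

Vowels present: u, y; each is a nucleus, giving 2 syllables.
The second nucleus (vowel 2 from the left) is /y/.

y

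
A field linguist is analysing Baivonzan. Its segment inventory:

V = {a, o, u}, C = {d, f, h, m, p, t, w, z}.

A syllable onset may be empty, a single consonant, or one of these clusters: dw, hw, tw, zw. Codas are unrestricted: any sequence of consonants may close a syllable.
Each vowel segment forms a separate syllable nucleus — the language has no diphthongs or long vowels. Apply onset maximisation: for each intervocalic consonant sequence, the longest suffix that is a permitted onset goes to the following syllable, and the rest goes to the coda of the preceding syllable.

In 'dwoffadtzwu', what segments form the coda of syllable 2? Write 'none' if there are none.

dt

Vowels present: o, a, u; each is a nucleus, giving 3 syllables.
V1 /o/ – V2 /a/: /ff/ — longest licit onset from the right is /f/, leaving /f/ as coda.
V2 /a/ – V3 /u/: cluster /dtzw/ — the longest permitted-onset suffix is /zw/; onset = /zw/, preceding coda = /dt/.
Putting it together: dwof.fadt.zwu.
Syllable 2 is /fadt/: onset /f/, nucleus /a/, coda /dt/.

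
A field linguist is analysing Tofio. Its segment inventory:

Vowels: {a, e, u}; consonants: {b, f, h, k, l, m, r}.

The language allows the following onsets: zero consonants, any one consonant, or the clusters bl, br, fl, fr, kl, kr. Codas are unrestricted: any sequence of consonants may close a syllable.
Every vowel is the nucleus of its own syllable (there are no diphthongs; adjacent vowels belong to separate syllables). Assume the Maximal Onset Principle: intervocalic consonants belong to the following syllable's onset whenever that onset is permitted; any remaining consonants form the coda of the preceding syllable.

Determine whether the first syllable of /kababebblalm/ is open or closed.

open

Nuclei (vowels): a, a, e, a → 4 syllables.
σ1/σ2 boundary: just /b/ — single C goes to the following onset.
σ2/σ3 boundary: /b/ → onset of the next syllable (single consonants are always licit onsets).
σ3/σ4 boundary: /bbl/; trying suffixes from longest down, /bl/ is the first permitted one, so coda /b/ | onset /bl/.
Putting it together: ka.ba.beb.blalm.
Syllable 1 is /ka/; it ends in its nucleus with no coda, so it is open.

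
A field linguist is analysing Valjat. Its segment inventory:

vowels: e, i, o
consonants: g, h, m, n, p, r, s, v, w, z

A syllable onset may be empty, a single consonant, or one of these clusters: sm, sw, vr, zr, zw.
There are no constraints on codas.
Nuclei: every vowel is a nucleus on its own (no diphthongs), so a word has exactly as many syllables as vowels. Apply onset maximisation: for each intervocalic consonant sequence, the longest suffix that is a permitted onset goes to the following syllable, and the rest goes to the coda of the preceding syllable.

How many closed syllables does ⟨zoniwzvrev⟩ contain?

Nuclei (vowels): o, i, e → 3 syllables.
σ1/σ2 boundary: /n/ → onset of the next syllable (single consonants are always licit onsets).
σ2/σ3 boundary: /wzvr/ — longest licit onset from the right is /vr/, leaving /wz/ as coda.
Result: zo.niwz.vrev.
Classifying each syllable: /zo/ (open), /niwz/ (closed), /vrev/ (closed).
Closed syllables: 2.

2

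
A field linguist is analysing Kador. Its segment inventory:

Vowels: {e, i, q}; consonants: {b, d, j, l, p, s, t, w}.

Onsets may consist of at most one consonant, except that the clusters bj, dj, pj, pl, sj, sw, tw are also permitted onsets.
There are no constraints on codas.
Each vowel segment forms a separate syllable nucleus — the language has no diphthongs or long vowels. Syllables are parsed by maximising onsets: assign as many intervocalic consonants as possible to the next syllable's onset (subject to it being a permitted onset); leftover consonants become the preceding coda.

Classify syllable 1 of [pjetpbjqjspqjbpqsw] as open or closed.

Vowels present: e, q, q, q; each is a nucleus, giving 4 syllables.
/e…q/ gap (V1→V2): /tpbj/ splits as /tp/ + /bj/ (/bj/ is the longest suffix that is a licit onset).
/q…q/ gap (V2→V3): cluster /jsp/ — the longest permitted-onset suffix is /p/; onset = /p/, preceding coda = /js/.
/q…q/ gap (V3→V4): cluster /jbp/ — the longest permitted-onset suffix is /p/; onset = /p/, preceding coda = /jb/.
Syllabification: pjetp.bjqjs.pqjb.pqsw.
Syllable 1 is /pjetp/ with coda /tp/, so it is closed.

closed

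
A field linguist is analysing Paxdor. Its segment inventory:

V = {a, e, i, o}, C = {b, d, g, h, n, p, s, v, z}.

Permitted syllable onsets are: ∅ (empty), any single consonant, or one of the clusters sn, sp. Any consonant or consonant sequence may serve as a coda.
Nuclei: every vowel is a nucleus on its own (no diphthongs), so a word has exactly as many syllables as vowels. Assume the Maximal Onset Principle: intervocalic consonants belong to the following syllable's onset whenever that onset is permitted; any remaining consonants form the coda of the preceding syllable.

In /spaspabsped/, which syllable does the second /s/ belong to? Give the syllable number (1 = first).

2

Nuclei (vowels): a, a, e → 3 syllables.
/a…a/ gap (V1→V2): /sp/ is a licit onset in full, so it all attaches to the next syllable.
/a…e/ gap (V2→V3): /bsp/ splits as /b/ + /sp/ (/sp/ is the longest suffix that is a licit onset).
Syllabification: spa.spab.sped.
The second /s/ is in the onset of syllable 2 (/spab/).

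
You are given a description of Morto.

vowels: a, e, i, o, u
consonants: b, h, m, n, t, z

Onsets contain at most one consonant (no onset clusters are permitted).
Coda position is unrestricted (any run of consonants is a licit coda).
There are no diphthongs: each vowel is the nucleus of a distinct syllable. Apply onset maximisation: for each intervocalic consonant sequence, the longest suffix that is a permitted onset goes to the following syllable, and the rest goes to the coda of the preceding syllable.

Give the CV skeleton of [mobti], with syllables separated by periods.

Vowels present: o, i; each is a nucleus, giving 2 syllables.
V1 /o/ – V2 /i/: /bt/ — longest licit onset from the right is /t/, leaving /b/ as coda.
So the parse is mob.ti.
Mapping each syllable to C/V: /mob/ → CVC, /ti/ → CV.

CVC.CV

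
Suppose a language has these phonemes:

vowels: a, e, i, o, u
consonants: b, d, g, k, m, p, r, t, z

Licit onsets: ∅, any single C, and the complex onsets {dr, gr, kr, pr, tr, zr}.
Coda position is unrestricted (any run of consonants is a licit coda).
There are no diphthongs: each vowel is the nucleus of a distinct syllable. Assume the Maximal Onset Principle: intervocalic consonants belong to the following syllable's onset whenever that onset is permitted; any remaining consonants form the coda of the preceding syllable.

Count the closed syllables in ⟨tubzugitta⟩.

The vowels are u, u, i, a — 4 nuclei, so 4 syllables.
V1 /u/ – V2 /u/: /bz/; trying suffixes from longest down, /z/ is the first permitted one, so coda /b/ | onset /z/.
V2 /u/ – V3 /i/: /g/ is a single consonant, so it becomes the next onset.
V3 /i/ – V4 /a/: /tt/ splits as /t/ + /t/ (/t/ is the longest suffix that is a licit onset).
So the parse is tub.zu.git.ta.
Classifying each syllable: /tub/ (closed), /zu/ (open), /git/ (closed), /ta/ (open).
Closed syllables: 2.

2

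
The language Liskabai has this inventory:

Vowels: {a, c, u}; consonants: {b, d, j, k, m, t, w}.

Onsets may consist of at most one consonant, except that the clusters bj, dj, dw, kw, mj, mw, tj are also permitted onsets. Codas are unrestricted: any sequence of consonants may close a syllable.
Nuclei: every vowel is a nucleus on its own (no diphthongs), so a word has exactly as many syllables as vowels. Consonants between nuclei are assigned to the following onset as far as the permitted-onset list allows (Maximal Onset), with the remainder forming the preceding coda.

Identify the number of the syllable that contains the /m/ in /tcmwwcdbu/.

Vowels present: c, c, u; each is a nucleus, giving 3 syllables.
V1 /c/ – V2 /c/: cluster /mww/ — the longest permitted-onset suffix is /w/; onset = /w/, preceding coda = /mw/.
V2 /c/ – V3 /u/: /db/ splits as /d/ + /b/ (/b/ is the longest suffix that is a licit onset).
Result: tcmw.wcd.bu.
The /m/ is in the coda of syllable 1 (/tcmw/).

1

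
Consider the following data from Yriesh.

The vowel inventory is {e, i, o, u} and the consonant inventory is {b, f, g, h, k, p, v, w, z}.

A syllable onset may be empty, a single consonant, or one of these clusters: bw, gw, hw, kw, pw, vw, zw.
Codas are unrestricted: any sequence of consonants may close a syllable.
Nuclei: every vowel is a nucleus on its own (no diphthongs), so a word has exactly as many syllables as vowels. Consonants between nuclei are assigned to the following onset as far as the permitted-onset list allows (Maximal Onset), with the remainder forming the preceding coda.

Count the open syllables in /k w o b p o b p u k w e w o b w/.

The vowels are o, o, u, e, o — 5 nuclei, so 5 syllables.
σ1/σ2 boundary: /bp/ — longest licit onset from the right is /p/, leaving /b/ as coda.
σ2/σ3 boundary: cluster /bp/ — the longest permitted-onset suffix is /p/; onset = /p/, preceding coda = /b/.
σ3/σ4 boundary: cluster /kw/ — /kw/ is itself a permitted onset, so the whole cluster goes right; preceding coda = ∅.
σ4/σ5 boundary: /w/ → onset of the next syllable (single consonants are always licit onsets).
Syllabification: kwob.pob.pu.kwe.wobw.
Classifying each syllable: /kwob/ (closed), /pob/ (closed), /pu/ (open), /kwe/ (open), /wobw/ (closed).
Open syllables: 2.

2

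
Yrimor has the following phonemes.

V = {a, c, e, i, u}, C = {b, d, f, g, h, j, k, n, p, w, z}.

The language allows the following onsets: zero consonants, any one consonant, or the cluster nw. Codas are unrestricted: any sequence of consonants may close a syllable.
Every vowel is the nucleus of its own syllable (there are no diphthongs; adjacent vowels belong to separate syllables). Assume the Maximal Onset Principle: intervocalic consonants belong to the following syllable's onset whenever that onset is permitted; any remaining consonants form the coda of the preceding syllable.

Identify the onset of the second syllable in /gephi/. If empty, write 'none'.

Vowels present: e, i; each is a nucleus, giving 2 syllables.
/e…i/ gap (V1→V2): /ph/ splits as /p/ + /h/ (/h/ is the longest suffix that is a licit onset).
So the parse is gep.hi.
Syllable 2 is /hi/: onset /h/, nucleus /i/, coda ∅.

h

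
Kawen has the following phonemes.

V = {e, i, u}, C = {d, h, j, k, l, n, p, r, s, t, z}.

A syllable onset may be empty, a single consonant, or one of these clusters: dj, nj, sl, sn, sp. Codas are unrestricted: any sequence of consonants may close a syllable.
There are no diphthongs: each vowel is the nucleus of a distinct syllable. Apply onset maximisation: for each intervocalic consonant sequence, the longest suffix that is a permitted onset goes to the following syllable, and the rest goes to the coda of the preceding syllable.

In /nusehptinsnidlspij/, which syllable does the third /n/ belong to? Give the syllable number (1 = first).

Vowels present: u, e, i, i, i; each is a nucleus, giving 5 syllables.
σ1/σ2 boundary: /s/ is a single consonant, so it becomes the next onset.
σ2/σ3 boundary: /hpt/; trying suffixes from longest down, /t/ is the first permitted one, so coda /hp/ | onset /t/.
σ3/σ4 boundary: /nsn/ splits as /n/ + /sn/ (/sn/ is the longest suffix that is a licit onset).
σ4/σ5 boundary: /dlsp/ — longest licit onset from the right is /sp/, leaving /dl/ as coda.
Result: nu.sehp.tin.snidl.spij.
The third /n/ is in the onset of syllable 4 (/snidl/).

4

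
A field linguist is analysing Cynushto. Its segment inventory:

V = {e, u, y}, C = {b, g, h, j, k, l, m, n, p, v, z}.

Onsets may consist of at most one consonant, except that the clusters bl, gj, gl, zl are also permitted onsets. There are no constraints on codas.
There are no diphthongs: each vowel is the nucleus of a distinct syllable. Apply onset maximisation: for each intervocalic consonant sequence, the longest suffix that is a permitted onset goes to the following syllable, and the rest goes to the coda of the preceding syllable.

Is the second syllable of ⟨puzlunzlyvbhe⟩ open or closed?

closed

The vowels are u, u, y, e — 4 nuclei, so 4 syllables.
σ1/σ2 boundary: /zl/ is a licit onset in full, so it all attaches to the next syllable.
σ2/σ3 boundary: /nzl/ splits as /n/ + /zl/ (/zl/ is the longest suffix that is a licit onset).
σ3/σ4 boundary: /vbh/ — longest licit onset from the right is /h/, leaving /vb/ as coda.
So the parse is pu.zlun.zlyvb.he.
Syllable 2 is /zlun/ with coda /n/, so it is closed.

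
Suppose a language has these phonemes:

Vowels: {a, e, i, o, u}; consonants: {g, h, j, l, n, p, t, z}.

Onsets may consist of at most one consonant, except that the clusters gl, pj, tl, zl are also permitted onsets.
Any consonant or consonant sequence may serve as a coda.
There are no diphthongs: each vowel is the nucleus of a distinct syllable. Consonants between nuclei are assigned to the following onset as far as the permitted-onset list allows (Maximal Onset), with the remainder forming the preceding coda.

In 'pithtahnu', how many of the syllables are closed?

2

The vowels are i, a, u — 3 nuclei, so 3 syllables.
V1 /i/ – V2 /a/: /tht/ splits as /th/ + /t/ (/t/ is the longest suffix that is a licit onset).
V2 /a/ – V3 /u/: /hn/ — longest licit onset from the right is /n/, leaving /h/ as coda.
Putting it together: pith.tah.nu.
Classifying each syllable: /pith/ (closed), /tah/ (closed), /nu/ (open).
Closed syllables: 2.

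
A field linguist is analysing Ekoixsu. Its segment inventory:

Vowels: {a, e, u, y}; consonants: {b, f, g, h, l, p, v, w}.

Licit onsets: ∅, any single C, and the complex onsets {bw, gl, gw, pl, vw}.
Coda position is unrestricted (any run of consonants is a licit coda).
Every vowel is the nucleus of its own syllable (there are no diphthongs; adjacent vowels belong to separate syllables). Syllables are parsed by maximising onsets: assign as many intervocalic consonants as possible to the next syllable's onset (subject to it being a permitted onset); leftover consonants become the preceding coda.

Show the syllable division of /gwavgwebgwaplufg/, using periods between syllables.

gwav.gweb.gwa.plufg

Vowels present: a, e, a, u; each is a nucleus, giving 4 syllables.
/a…e/ gap (V1→V2): /vgw/ — longest licit onset from the right is /gw/, leaving /v/ as coda.
/e…a/ gap (V2→V3): cluster /bgw/ — the longest permitted-onset suffix is /gw/; onset = /gw/, preceding coda = /b/.
/a…u/ gap (V3→V4): /pl/ is a licit onset in full, so it all attaches to the next syllable.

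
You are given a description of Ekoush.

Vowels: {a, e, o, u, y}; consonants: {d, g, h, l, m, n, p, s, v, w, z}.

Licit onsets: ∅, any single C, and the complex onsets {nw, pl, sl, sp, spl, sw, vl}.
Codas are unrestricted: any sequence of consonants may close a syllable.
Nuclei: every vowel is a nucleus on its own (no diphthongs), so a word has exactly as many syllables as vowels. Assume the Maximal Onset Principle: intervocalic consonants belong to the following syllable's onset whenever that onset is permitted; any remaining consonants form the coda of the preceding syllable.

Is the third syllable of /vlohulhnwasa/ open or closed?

open

Vowels present: o, u, a, a; each is a nucleus, giving 4 syllables.
/o…u/ gap (V1→V2): /h/ → onset of the next syllable (single consonants are always licit onsets).
/u…a/ gap (V2→V3): /lhnw/ splits as /lh/ + /nw/ (/nw/ is the longest suffix that is a licit onset).
/a…a/ gap (V3→V4): /s/ → onset of the next syllable (single consonants are always licit onsets).
So the parse is vlo.hulh.nwa.sa.
Syllable 3 is /nwa/; it ends in its nucleus with no coda, so it is open.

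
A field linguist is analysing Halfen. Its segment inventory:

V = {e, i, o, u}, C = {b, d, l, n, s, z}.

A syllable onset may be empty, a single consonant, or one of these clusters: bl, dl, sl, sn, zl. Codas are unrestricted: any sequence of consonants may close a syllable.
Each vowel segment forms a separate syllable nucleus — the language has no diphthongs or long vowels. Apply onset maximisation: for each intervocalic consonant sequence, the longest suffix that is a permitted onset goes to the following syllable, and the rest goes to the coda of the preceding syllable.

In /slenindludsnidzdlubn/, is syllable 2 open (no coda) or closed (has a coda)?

Vowels present: e, i, u, i, u; each is a nucleus, giving 5 syllables.
σ1/σ2 boundary: /n/ is a single consonant, so it becomes the next onset.
σ2/σ3 boundary: /ndl/ splits as /n/ + /dl/ (/dl/ is the longest suffix that is a licit onset).
σ3/σ4 boundary: /dsn/; trying suffixes from longest down, /sn/ is the first permitted one, so coda /d/ | onset /sn/.
σ4/σ5 boundary: /dzdl/ splits as /dz/ + /dl/ (/dl/ is the longest suffix that is a licit onset).
Result: sle.nin.dlud.snidz.dlubn.
Syllable 2 is /nin/ with coda /n/, so it is closed.

closed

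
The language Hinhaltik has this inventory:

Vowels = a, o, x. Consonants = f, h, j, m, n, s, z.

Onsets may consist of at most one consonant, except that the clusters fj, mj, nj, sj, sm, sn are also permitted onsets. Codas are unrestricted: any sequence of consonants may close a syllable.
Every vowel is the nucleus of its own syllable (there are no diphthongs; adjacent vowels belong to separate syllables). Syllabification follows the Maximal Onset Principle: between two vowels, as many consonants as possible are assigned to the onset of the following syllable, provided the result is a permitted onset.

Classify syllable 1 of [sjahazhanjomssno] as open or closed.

open

Nuclei (vowels): a, a, a, o, o → 5 syllables.
/a…a/ gap (V1→V2): /h/ is a single consonant, so it becomes the next onset.
/a…a/ gap (V2→V3): /zh/ — longest licit onset from the right is /h/, leaving /z/ as coda.
/a…o/ gap (V3→V4): /nj/ — entire cluster is a permitted onset → onset /nj/, coda ∅.
/o…o/ gap (V4→V5): /mssn/ splits as /ms/ + /sn/ (/sn/ is the longest suffix that is a licit onset).
Syllabification: sja.haz.ha.njoms.sno.
Syllable 1 is /sja/; it ends in its nucleus with no coda, so it is open.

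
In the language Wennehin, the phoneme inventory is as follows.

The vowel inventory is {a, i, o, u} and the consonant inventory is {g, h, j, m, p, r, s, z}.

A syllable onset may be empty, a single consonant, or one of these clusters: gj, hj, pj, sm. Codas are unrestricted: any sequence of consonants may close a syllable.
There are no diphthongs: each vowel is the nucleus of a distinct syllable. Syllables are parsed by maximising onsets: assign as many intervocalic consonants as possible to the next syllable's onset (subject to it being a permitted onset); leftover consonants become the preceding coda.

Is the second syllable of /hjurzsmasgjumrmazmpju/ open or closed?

Vowels present: u, a, u, a, u; each is a nucleus, giving 5 syllables.
V1 /u/ – V2 /a/: /rzsm/ — longest licit onset from the right is /sm/, leaving /rz/ as coda.
V2 /a/ – V3 /u/: cluster /sgj/ — the longest permitted-onset suffix is /gj/; onset = /gj/, preceding coda = /s/.
V3 /u/ – V4 /a/: cluster /mrm/ — the longest permitted-onset suffix is /m/; onset = /m/, preceding coda = /mr/.
V4 /a/ – V5 /u/: cluster /zmpj/ — the longest permitted-onset suffix is /pj/; onset = /pj/, preceding coda = /zm/.
So the parse is hjurz.smas.gjumr.mazm.pju.
Syllable 2 is /smas/ with coda /s/, so it is closed.

closed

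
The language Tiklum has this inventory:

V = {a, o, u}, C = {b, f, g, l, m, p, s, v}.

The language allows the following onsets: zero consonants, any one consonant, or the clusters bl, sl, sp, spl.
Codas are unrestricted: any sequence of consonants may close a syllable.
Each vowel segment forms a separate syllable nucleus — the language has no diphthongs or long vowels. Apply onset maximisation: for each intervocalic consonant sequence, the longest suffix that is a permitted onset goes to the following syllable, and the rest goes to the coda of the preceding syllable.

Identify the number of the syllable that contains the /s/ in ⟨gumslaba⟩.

2

Nuclei (vowels): u, a, a → 3 syllables.
V1 /u/ – V2 /a/: /msl/; trying suffixes from longest down, /sl/ is the first permitted one, so coda /m/ | onset /sl/.
V2 /a/ – V3 /a/: just /b/ — single C goes to the following onset.
Putting it together: gum.sla.ba.
The /s/ is in the onset of syllable 2 (/sla/).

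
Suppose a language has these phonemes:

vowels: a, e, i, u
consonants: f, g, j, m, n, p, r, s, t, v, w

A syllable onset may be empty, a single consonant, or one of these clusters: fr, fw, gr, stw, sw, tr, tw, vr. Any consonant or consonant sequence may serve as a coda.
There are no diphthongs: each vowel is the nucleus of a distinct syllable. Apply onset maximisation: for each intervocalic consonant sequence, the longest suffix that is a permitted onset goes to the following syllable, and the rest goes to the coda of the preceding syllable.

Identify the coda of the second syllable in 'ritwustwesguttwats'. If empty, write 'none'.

none

The vowels are i, u, e, u, a — 5 nuclei, so 5 syllables.
/i…u/ gap (V1→V2): /tw/ — entire cluster is a permitted onset → onset /tw/, coda ∅.
/u…e/ gap (V2→V3): cluster /stw/ — /stw/ is itself a permitted onset, so the whole cluster goes right; preceding coda = ∅.
/e…u/ gap (V3→V4): /sg/ splits as /s/ + /g/ (/g/ is the longest suffix that is a licit onset).
/u…a/ gap (V4→V5): cluster /ttw/ — the longest permitted-onset suffix is /tw/; onset = /tw/, preceding coda = /t/.
Putting it together: ri.twu.stwes.gut.twats.
Syllable 2 is /twu/: onset /tw/, nucleus /u/, coda ∅.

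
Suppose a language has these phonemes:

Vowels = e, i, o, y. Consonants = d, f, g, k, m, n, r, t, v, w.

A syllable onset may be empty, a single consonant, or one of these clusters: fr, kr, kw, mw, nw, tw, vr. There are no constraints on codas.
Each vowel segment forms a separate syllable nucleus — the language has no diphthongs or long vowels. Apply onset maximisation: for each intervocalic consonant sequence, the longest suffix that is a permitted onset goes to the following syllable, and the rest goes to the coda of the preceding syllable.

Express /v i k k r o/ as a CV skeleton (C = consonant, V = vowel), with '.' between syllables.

CVC.CCV

Nuclei (vowels): i, o → 2 syllables.
/i…o/ gap (V1→V2): /kkr/ splits as /k/ + /kr/ (/kr/ is the longest suffix that is a licit onset).
Putting it together: vik.kro.
Mapping each syllable to C/V: /vik/ → CVC, /kro/ → CCV.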